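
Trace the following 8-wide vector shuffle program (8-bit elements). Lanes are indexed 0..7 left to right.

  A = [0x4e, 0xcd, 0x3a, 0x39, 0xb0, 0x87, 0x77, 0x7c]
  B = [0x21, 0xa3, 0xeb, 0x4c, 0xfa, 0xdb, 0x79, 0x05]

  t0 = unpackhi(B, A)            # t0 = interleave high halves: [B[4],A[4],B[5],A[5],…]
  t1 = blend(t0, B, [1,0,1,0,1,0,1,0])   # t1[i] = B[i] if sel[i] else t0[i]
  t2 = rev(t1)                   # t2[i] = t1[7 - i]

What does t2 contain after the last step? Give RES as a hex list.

RES = [0x7c, 0x79, 0x77, 0xfa, 0x87, 0xeb, 0xb0, 0x21]

t0 = [0xfa, 0xb0, 0xdb, 0x87, 0x79, 0x77, 0x05, 0x7c]
t1 = [0x21, 0xb0, 0xeb, 0x87, 0xfa, 0x77, 0x79, 0x7c]
t2 = [0x7c, 0x79, 0x77, 0xfa, 0x87, 0xeb, 0xb0, 0x21]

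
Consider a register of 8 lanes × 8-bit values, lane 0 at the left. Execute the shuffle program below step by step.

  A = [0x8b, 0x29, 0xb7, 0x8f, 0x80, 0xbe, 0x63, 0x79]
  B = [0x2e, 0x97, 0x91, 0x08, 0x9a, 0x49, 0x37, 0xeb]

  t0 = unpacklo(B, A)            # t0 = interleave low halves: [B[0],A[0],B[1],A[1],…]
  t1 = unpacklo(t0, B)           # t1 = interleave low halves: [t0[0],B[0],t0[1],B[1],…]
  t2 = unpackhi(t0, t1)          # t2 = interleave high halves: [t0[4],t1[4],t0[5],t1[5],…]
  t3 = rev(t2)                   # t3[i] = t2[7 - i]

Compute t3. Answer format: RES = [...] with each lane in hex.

RES = [ 0x08  0x8f  0x29  0x08  0x91  0xb7  0x97  0x91 ]

→ t0 |2e|8b|97|29|91|b7|08|8f|
→ t1 |2e|2e|8b|97|97|91|29|08|
→ t2 |91|97|b7|91|08|29|8f|08|
→ t3 |08|8f|29|08|91|b7|97|91|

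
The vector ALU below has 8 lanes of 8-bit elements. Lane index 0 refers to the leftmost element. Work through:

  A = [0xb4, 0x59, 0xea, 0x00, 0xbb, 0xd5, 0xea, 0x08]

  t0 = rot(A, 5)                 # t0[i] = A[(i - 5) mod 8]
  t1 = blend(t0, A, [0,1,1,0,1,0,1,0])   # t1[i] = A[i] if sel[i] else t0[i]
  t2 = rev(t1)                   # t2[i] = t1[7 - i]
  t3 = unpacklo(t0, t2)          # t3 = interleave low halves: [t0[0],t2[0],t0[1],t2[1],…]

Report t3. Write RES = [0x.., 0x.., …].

RES = [0x00, 0xea, 0xbb, 0xea, 0xd5, 0xb4, 0xea, 0xbb]

→ t0 |00|bb|d5|ea|08|b4|59|ea|
→ t1 |00|59|ea|ea|bb|b4|ea|ea|
→ t2 |ea|ea|b4|bb|ea|ea|59|00|
→ t3 |00|ea|bb|ea|d5|b4|ea|bb|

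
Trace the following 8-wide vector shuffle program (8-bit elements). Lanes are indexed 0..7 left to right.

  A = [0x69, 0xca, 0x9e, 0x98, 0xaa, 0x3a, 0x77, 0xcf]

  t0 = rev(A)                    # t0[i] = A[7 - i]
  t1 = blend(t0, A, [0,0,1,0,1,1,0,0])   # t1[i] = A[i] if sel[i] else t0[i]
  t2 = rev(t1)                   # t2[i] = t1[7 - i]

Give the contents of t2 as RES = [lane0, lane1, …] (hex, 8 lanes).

RES = [0x69, 0xca, 0x3a, 0xaa, 0xaa, 0x9e, 0x77, 0xcf]

→ t0 |cf|77|3a|aa|98|9e|ca|69|
→ t1 |cf|77|9e|aa|aa|3a|ca|69|
→ t2 |69|ca|3a|aa|aa|9e|77|cf|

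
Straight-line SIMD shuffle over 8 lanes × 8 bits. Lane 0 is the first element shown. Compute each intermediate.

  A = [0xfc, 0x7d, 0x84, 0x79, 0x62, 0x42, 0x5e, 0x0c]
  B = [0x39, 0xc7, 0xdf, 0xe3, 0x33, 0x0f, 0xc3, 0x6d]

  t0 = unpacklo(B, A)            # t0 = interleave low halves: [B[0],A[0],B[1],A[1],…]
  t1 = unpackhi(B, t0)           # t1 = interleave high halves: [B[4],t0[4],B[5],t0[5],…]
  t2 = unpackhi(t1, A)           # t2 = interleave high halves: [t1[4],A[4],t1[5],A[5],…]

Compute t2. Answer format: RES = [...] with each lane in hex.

  t0: 39 fc c7 7d df 84 e3 79
  t1: 33 df 0f 84 c3 e3 6d 79
  t2: c3 62 e3 42 6d 5e 79 0c

RES = [ 0xc3  0x62  0xe3  0x42  0x6d  0x5e  0x79  0x0c ]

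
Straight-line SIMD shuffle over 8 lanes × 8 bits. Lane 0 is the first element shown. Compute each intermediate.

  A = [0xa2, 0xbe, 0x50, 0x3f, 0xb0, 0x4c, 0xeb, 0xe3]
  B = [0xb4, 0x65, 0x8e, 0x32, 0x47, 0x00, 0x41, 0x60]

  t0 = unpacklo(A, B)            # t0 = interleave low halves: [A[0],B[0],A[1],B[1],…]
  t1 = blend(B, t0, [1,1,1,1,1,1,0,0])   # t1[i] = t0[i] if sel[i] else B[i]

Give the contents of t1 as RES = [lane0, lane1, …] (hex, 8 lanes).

  t0: a2 b4 be 65 50 8e 3f 32
  t1: a2 b4 be 65 50 8e 41 60

RES = [ 0xa2  0xb4  0xbe  0x65  0x50  0x8e  0x41  0x60 ]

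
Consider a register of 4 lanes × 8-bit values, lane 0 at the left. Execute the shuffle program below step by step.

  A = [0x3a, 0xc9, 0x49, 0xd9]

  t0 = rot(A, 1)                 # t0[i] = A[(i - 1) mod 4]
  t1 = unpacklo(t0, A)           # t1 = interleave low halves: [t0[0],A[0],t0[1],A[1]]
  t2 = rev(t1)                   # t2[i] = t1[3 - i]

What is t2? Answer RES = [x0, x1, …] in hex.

RES = [0xc9, 0x3a, 0x3a, 0xd9]

t0 = [0xd9, 0x3a, 0xc9, 0x49]
t1 = [0xd9, 0x3a, 0x3a, 0xc9]
t2 = [0xc9, 0x3a, 0x3a, 0xd9]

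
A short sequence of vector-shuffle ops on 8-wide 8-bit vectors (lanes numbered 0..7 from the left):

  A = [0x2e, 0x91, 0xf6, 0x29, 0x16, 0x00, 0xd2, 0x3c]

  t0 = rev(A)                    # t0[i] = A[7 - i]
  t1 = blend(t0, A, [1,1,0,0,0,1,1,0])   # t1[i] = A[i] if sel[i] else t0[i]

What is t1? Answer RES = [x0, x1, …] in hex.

RES = [0x2e, 0x91, 0x00, 0x16, 0x29, 0x00, 0xd2, 0x2e]

  t0: 3c d2 00 16 29 f6 91 2e
  t1: 2e 91 00 16 29 00 d2 2e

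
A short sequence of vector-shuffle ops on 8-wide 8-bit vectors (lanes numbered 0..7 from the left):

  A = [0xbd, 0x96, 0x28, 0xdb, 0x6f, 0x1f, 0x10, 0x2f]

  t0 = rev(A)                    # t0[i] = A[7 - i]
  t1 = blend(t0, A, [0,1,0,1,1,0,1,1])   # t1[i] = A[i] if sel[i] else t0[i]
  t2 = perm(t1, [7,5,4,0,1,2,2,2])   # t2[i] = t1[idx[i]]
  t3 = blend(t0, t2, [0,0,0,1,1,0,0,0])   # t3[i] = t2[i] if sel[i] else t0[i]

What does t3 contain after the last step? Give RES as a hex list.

RES = [ 0x2f  0x10  0x1f  0x2f  0x96  0x28  0x96  0xbd ]

t0 = [0x2f, 0x10, 0x1f, 0x6f, 0xdb, 0x28, 0x96, 0xbd]
t1 = [0x2f, 0x96, 0x1f, 0xdb, 0x6f, 0x28, 0x10, 0x2f]
t2 = [0x2f, 0x28, 0x6f, 0x2f, 0x96, 0x1f, 0x1f, 0x1f]
t3 = [0x2f, 0x10, 0x1f, 0x2f, 0x96, 0x28, 0x96, 0xbd]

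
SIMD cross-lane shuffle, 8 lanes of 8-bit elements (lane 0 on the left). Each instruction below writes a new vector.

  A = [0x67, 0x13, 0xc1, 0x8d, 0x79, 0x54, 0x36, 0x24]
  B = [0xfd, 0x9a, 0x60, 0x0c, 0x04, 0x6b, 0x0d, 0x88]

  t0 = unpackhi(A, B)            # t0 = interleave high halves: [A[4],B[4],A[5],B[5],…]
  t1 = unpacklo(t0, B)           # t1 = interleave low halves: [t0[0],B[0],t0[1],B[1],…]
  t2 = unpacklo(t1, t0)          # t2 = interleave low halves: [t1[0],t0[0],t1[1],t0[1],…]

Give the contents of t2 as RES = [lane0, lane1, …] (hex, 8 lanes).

RES = [ 0x79  0x79  0xfd  0x04  0x04  0x54  0x9a  0x6b ]

→ t0 |79|04|54|6b|36|0d|24|88|
→ t1 |79|fd|04|9a|54|60|6b|0c|
→ t2 |79|79|fd|04|04|54|9a|6b|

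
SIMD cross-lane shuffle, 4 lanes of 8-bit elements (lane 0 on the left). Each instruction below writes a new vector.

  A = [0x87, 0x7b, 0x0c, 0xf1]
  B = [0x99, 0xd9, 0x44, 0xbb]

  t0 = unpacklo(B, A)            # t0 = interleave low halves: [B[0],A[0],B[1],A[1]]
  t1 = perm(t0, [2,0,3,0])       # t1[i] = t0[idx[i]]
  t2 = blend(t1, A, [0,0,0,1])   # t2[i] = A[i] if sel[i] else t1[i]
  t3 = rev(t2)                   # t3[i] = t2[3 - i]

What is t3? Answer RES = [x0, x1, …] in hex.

RES = [0xf1, 0x7b, 0x99, 0xd9]

t0 = [0x99, 0x87, 0xd9, 0x7b]
t1 = [0xd9, 0x99, 0x7b, 0x99]
t2 = [0xd9, 0x99, 0x7b, 0xf1]
t3 = [0xf1, 0x7b, 0x99, 0xd9]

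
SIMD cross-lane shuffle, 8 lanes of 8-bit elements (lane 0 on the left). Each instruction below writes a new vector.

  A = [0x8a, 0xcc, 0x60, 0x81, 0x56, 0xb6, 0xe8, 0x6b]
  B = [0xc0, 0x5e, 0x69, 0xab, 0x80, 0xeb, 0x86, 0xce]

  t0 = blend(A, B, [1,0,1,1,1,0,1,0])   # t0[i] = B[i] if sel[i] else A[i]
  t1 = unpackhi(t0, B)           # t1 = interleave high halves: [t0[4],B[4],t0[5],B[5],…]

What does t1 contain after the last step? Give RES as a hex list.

RES = [0x80, 0x80, 0xb6, 0xeb, 0x86, 0x86, 0x6b, 0xce]

  t0: c0 cc 69 ab 80 b6 86 6b
  t1: 80 80 b6 eb 86 86 6b ce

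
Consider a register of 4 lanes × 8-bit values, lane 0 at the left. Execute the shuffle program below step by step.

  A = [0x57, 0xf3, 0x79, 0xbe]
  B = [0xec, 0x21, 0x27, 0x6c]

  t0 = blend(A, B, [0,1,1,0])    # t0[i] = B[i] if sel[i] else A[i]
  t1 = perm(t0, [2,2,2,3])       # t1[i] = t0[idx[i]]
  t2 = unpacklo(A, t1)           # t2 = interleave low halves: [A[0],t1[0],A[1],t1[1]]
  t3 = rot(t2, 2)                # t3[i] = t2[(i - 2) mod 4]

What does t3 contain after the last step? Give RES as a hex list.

  t0: 57 21 27 be
  t1: 27 27 27 be
  t2: 57 27 f3 27
  t3: f3 27 57 27

RES = [ 0xf3  0x27  0x57  0x27 ]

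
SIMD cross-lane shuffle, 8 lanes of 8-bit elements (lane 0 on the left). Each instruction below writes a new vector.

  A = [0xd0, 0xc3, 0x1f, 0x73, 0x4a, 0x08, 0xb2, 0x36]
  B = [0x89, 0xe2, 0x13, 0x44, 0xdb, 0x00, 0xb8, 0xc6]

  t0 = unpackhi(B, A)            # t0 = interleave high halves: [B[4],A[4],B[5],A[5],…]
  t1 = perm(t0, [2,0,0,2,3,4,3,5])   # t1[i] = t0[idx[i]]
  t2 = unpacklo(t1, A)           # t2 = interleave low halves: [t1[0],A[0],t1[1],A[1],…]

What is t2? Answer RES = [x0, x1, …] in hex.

RES = [ 0x00  0xd0  0xdb  0xc3  0xdb  0x1f  0x00  0x73 ]

→ t0 |db|4a|00|08|b8|b2|c6|36|
→ t1 |00|db|db|00|08|b8|08|b2|
→ t2 |00|d0|db|c3|db|1f|00|73|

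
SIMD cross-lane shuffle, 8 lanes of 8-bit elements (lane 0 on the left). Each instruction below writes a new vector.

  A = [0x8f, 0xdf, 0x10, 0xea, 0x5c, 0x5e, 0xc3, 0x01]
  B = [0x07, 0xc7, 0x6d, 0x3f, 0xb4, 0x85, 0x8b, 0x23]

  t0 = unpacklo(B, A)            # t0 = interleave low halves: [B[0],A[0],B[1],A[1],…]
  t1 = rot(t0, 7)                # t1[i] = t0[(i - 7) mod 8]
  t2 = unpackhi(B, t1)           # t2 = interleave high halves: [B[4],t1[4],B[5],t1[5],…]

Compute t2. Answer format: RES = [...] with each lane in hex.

→ t0 |07|8f|c7|df|6d|10|3f|ea|
→ t1 |8f|c7|df|6d|10|3f|ea|07|
→ t2 |b4|10|85|3f|8b|ea|23|07|

RES = [ 0xb4  0x10  0x85  0x3f  0x8b  0xea  0x23  0x07 ]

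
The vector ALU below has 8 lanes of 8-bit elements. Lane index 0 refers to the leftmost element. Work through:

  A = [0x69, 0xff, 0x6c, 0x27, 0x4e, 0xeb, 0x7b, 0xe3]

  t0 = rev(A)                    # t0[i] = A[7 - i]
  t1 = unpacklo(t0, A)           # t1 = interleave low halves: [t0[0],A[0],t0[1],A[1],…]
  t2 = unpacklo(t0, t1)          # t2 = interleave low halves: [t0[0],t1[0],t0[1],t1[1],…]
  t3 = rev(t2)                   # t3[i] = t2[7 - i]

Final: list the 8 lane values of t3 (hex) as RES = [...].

  t0: e3 7b eb 4e 27 6c ff 69
  t1: e3 69 7b ff eb 6c 4e 27
  t2: e3 e3 7b 69 eb 7b 4e ff
  t3: ff 4e 7b eb 69 7b e3 e3

RES = [ 0xff  0x4e  0x7b  0xeb  0x69  0x7b  0xe3  0xe3 ]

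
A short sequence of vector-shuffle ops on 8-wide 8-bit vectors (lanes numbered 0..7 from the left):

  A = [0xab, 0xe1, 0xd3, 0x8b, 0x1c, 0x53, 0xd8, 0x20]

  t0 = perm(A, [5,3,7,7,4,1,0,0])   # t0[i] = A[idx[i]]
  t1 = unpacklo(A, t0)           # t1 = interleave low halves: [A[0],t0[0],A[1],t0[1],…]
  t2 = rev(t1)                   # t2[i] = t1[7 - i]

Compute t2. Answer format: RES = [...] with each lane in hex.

  t0: 53 8b 20 20 1c e1 ab ab
  t1: ab 53 e1 8b d3 20 8b 20
  t2: 20 8b 20 d3 8b e1 53 ab

RES = [0x20, 0x8b, 0x20, 0xd3, 0x8b, 0xe1, 0x53, 0xab]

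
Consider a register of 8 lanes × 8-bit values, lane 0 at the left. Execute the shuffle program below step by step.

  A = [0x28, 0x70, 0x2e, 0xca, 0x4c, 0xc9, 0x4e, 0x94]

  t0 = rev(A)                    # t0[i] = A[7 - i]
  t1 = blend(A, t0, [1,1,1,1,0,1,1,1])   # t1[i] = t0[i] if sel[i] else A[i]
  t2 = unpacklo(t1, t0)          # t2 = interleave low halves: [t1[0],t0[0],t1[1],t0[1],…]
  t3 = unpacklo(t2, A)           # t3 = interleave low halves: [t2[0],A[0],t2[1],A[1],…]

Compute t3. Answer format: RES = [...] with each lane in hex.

  t0: 94 4e c9 4c ca 2e 70 28
  t1: 94 4e c9 4c 4c 2e 70 28
  t2: 94 94 4e 4e c9 c9 4c 4c
  t3: 94 28 94 70 4e 2e 4e ca

RES = [ 0x94  0x28  0x94  0x70  0x4e  0x2e  0x4e  0xca ]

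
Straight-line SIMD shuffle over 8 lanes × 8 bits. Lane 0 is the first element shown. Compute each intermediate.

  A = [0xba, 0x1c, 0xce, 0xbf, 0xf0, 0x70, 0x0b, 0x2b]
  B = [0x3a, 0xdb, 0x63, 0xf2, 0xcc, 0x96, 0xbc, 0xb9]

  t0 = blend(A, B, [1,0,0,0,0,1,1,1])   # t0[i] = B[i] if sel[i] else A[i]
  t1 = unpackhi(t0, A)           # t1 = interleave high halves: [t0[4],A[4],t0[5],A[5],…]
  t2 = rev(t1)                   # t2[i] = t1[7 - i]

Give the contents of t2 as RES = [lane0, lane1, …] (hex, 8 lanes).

t0 = [0x3a, 0x1c, 0xce, 0xbf, 0xf0, 0x96, 0xbc, 0xb9]
t1 = [0xf0, 0xf0, 0x96, 0x70, 0xbc, 0x0b, 0xb9, 0x2b]
t2 = [0x2b, 0xb9, 0x0b, 0xbc, 0x70, 0x96, 0xf0, 0xf0]

RES = [ 0x2b  0xb9  0x0b  0xbc  0x70  0x96  0xf0  0xf0 ]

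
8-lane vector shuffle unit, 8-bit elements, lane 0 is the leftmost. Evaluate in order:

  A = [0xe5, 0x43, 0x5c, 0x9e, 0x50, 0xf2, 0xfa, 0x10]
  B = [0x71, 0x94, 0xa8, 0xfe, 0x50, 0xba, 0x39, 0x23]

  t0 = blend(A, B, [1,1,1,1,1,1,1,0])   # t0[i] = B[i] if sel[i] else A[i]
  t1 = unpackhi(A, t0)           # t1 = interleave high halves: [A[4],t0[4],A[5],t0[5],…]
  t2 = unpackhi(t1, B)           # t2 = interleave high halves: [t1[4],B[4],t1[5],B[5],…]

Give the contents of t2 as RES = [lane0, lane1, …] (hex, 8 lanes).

  t0: 71 94 a8 fe 50 ba 39 10
  t1: 50 50 f2 ba fa 39 10 10
  t2: fa 50 39 ba 10 39 10 23

RES = [ 0xfa  0x50  0x39  0xba  0x10  0x39  0x10  0x23 ]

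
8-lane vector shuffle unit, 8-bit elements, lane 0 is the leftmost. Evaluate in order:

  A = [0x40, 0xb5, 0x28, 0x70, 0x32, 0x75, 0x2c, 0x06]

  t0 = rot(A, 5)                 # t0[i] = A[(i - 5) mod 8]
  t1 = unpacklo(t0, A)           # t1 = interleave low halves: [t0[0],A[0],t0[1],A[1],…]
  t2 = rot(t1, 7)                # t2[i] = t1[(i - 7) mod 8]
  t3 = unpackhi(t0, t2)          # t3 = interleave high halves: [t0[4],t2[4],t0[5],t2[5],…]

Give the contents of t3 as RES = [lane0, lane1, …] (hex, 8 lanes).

  t0: 70 32 75 2c 06 40 b5 28
  t1: 70 40 32 b5 75 28 2c 70
  t2: 40 32 b5 75 28 2c 70 70
  t3: 06 28 40 2c b5 70 28 70

RES = [0x06, 0x28, 0x40, 0x2c, 0xb5, 0x70, 0x28, 0x70]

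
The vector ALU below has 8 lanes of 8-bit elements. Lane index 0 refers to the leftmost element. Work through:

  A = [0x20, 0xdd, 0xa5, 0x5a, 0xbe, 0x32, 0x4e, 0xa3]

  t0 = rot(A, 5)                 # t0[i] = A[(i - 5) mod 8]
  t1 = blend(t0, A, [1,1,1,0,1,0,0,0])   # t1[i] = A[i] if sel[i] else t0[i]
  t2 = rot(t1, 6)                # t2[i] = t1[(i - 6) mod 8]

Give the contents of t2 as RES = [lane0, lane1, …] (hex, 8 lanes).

  t0: 5a be 32 4e a3 20 dd a5
  t1: 20 dd a5 4e be 20 dd a5
  t2: a5 4e be 20 dd a5 20 dd

RES = [0xa5, 0x4e, 0xbe, 0x20, 0xdd, 0xa5, 0x20, 0xdd]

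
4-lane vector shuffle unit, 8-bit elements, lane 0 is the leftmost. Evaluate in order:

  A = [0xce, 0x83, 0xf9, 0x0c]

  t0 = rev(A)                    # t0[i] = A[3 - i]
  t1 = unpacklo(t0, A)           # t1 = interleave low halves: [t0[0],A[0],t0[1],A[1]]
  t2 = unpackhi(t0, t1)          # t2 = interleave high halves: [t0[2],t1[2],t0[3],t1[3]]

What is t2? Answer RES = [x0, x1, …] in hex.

  t0: 0c f9 83 ce
  t1: 0c ce f9 83
  t2: 83 f9 ce 83

RES = [0x83, 0xf9, 0xce, 0x83]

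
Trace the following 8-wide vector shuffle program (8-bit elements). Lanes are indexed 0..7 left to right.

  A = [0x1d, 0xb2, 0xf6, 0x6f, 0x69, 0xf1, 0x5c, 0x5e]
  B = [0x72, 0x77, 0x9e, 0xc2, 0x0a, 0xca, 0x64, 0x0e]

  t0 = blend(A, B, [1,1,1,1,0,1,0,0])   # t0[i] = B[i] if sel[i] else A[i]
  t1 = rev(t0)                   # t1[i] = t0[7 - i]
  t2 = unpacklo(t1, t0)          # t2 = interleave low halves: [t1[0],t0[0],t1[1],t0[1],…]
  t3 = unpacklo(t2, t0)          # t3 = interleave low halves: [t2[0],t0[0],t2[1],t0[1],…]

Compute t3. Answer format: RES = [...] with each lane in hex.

RES = [0x5e, 0x72, 0x72, 0x77, 0x5c, 0x9e, 0x77, 0xc2]

  t0: 72 77 9e c2 69 ca 5c 5e
  t1: 5e 5c ca 69 c2 9e 77 72
  t2: 5e 72 5c 77 ca 9e 69 c2
  t3: 5e 72 72 77 5c 9e 77 c2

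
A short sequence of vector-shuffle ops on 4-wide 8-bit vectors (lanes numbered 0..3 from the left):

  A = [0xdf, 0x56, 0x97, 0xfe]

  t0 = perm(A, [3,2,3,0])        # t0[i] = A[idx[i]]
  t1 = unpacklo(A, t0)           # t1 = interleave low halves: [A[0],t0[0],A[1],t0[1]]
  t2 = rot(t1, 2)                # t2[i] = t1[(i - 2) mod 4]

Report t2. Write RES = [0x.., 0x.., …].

→ t0 |fe|97|fe|df|
→ t1 |df|fe|56|97|
→ t2 |56|97|df|fe|

RES = [ 0x56  0x97  0xdf  0xfe ]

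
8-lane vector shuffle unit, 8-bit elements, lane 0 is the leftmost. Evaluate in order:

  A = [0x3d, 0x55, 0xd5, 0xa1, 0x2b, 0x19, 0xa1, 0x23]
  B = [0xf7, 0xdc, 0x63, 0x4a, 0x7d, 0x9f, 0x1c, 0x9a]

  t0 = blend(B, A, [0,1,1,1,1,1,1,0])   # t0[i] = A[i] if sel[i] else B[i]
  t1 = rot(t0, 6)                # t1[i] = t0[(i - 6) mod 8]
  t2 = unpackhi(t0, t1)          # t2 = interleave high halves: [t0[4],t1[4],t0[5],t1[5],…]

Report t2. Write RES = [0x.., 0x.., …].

RES = [ 0x2b  0xa1  0x19  0x9a  0xa1  0xf7  0x9a  0x55 ]

t0 = [0xf7, 0x55, 0xd5, 0xa1, 0x2b, 0x19, 0xa1, 0x9a]
t1 = [0xd5, 0xa1, 0x2b, 0x19, 0xa1, 0x9a, 0xf7, 0x55]
t2 = [0x2b, 0xa1, 0x19, 0x9a, 0xa1, 0xf7, 0x9a, 0x55]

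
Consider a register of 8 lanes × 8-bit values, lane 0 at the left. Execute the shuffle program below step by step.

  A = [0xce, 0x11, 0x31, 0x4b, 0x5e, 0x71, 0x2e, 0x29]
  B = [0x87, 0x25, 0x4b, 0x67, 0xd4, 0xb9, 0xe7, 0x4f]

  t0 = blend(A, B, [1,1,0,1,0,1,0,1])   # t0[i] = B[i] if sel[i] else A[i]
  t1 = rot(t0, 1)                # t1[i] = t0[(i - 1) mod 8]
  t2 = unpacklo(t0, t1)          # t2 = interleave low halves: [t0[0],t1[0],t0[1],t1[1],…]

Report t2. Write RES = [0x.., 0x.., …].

t0 = [0x87, 0x25, 0x31, 0x67, 0x5e, 0xb9, 0x2e, 0x4f]
t1 = [0x4f, 0x87, 0x25, 0x31, 0x67, 0x5e, 0xb9, 0x2e]
t2 = [0x87, 0x4f, 0x25, 0x87, 0x31, 0x25, 0x67, 0x31]

RES = [0x87, 0x4f, 0x25, 0x87, 0x31, 0x25, 0x67, 0x31]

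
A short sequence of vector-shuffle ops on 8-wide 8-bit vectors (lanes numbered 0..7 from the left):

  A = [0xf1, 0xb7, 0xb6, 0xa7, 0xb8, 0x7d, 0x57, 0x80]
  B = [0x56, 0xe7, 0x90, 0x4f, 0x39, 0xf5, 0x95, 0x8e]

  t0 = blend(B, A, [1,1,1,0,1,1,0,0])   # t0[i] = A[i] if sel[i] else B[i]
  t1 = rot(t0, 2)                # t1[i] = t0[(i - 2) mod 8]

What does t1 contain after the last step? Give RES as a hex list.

→ t0 |f1|b7|b6|4f|b8|7d|95|8e|
→ t1 |95|8e|f1|b7|b6|4f|b8|7d|

RES = [0x95, 0x8e, 0xf1, 0xb7, 0xb6, 0x4f, 0xb8, 0x7d]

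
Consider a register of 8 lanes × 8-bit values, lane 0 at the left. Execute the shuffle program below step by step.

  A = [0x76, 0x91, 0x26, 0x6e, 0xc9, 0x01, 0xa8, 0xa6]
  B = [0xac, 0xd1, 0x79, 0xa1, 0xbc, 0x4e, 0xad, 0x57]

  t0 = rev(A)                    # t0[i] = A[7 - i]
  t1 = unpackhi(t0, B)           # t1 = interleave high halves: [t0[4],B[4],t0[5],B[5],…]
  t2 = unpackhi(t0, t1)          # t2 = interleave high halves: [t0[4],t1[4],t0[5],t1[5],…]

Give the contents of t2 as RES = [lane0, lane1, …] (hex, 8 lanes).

t0 = [0xa6, 0xa8, 0x01, 0xc9, 0x6e, 0x26, 0x91, 0x76]
t1 = [0x6e, 0xbc, 0x26, 0x4e, 0x91, 0xad, 0x76, 0x57]
t2 = [0x6e, 0x91, 0x26, 0xad, 0x91, 0x76, 0x76, 0x57]

RES = [ 0x6e  0x91  0x26  0xad  0x91  0x76  0x76  0x57 ]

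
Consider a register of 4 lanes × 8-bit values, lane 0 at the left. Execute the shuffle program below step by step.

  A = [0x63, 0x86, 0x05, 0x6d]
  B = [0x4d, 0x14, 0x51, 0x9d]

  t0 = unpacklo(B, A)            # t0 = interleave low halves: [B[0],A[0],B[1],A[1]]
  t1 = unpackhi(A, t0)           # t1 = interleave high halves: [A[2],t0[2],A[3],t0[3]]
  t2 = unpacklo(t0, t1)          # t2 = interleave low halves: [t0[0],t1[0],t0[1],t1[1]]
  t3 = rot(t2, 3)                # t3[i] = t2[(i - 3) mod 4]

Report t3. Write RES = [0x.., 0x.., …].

RES = [ 0x05  0x63  0x14  0x4d ]

t0 = [0x4d, 0x63, 0x14, 0x86]
t1 = [0x05, 0x14, 0x6d, 0x86]
t2 = [0x4d, 0x05, 0x63, 0x14]
t3 = [0x05, 0x63, 0x14, 0x4d]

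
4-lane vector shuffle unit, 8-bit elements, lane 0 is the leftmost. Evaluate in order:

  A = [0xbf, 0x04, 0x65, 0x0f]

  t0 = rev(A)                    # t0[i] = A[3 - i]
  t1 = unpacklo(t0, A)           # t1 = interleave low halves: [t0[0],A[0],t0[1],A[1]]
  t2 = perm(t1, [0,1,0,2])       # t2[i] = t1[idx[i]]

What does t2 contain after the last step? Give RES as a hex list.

RES = [ 0x0f  0xbf  0x0f  0x65 ]

t0 = [0x0f, 0x65, 0x04, 0xbf]
t1 = [0x0f, 0xbf, 0x65, 0x04]
t2 = [0x0f, 0xbf, 0x0f, 0x65]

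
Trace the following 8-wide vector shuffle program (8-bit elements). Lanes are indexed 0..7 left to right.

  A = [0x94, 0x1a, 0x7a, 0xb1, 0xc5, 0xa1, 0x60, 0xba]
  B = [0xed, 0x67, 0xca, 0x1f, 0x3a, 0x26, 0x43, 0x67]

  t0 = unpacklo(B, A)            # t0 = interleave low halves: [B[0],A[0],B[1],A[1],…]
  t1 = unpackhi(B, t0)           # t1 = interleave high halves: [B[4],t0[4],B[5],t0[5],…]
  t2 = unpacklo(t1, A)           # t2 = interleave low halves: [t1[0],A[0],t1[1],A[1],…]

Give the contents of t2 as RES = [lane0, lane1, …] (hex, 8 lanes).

→ t0 |ed|94|67|1a|ca|7a|1f|b1|
→ t1 |3a|ca|26|7a|43|1f|67|b1|
→ t2 |3a|94|ca|1a|26|7a|7a|b1|

RES = [0x3a, 0x94, 0xca, 0x1a, 0x26, 0x7a, 0x7a, 0xb1]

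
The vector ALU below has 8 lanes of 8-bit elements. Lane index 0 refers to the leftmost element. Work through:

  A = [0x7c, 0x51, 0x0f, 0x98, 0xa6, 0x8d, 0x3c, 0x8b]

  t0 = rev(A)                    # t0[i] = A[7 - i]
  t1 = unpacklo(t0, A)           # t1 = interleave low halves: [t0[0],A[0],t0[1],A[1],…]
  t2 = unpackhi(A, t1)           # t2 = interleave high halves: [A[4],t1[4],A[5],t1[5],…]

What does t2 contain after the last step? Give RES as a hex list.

→ t0 |8b|3c|8d|a6|98|0f|51|7c|
→ t1 |8b|7c|3c|51|8d|0f|a6|98|
→ t2 |a6|8d|8d|0f|3c|a6|8b|98|

RES = [0xa6, 0x8d, 0x8d, 0x0f, 0x3c, 0xa6, 0x8b, 0x98]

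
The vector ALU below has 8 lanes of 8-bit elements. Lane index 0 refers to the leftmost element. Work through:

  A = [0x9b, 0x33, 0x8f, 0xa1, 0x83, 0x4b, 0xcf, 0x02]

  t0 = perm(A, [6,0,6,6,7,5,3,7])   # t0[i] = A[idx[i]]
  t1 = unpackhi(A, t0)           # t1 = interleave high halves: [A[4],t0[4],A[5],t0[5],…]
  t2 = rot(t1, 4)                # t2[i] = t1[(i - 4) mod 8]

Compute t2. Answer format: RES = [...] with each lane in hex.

→ t0 |cf|9b|cf|cf|02|4b|a1|02|
→ t1 |83|02|4b|4b|cf|a1|02|02|
→ t2 |cf|a1|02|02|83|02|4b|4b|

RES = [0xcf, 0xa1, 0x02, 0x02, 0x83, 0x02, 0x4b, 0x4b]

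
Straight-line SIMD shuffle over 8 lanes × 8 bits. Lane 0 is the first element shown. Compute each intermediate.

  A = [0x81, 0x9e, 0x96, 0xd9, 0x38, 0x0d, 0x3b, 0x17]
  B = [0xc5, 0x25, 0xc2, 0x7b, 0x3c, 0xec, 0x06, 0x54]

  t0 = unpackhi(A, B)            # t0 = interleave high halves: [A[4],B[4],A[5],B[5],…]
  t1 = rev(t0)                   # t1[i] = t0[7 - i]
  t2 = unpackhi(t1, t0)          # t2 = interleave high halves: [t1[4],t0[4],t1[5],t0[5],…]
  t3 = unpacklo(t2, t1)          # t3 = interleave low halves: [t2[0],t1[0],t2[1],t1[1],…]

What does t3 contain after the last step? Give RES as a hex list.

  t0: 38 3c 0d ec 3b 06 17 54
  t1: 54 17 06 3b ec 0d 3c 38
  t2: ec 3b 0d 06 3c 17 38 54
  t3: ec 54 3b 17 0d 06 06 3b

RES = [0xec, 0x54, 0x3b, 0x17, 0x0d, 0x06, 0x06, 0x3b]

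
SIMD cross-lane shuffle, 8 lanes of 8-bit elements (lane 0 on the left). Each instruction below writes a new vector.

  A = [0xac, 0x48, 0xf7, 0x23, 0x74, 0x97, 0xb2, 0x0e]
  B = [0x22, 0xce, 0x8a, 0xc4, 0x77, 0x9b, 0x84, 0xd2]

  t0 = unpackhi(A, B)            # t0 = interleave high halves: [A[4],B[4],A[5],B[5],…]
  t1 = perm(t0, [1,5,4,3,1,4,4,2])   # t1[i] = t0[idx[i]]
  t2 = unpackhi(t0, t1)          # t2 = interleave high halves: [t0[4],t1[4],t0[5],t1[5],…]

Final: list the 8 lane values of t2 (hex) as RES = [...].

RES = [0xb2, 0x77, 0x84, 0xb2, 0x0e, 0xb2, 0xd2, 0x97]

t0 = [0x74, 0x77, 0x97, 0x9b, 0xb2, 0x84, 0x0e, 0xd2]
t1 = [0x77, 0x84, 0xb2, 0x9b, 0x77, 0xb2, 0xb2, 0x97]
t2 = [0xb2, 0x77, 0x84, 0xb2, 0x0e, 0xb2, 0xd2, 0x97]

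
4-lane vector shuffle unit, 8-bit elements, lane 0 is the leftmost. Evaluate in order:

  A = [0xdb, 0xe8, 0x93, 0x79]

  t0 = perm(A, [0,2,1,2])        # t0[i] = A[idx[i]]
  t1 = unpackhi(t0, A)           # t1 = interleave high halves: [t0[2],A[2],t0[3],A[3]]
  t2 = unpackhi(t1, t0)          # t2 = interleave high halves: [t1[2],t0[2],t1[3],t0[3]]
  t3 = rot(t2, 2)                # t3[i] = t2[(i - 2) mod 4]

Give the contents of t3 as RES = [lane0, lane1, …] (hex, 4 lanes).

RES = [0x79, 0x93, 0x93, 0xe8]

t0 = [0xdb, 0x93, 0xe8, 0x93]
t1 = [0xe8, 0x93, 0x93, 0x79]
t2 = [0x93, 0xe8, 0x79, 0x93]
t3 = [0x79, 0x93, 0x93, 0xe8]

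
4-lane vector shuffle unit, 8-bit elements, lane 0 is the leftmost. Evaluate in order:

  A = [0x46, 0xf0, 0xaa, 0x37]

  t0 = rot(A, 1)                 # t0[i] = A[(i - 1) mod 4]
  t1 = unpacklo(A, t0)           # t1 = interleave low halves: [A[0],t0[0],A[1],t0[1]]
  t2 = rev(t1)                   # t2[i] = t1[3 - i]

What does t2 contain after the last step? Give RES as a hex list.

t0 = [0x37, 0x46, 0xf0, 0xaa]
t1 = [0x46, 0x37, 0xf0, 0x46]
t2 = [0x46, 0xf0, 0x37, 0x46]

RES = [ 0x46  0xf0  0x37  0x46 ]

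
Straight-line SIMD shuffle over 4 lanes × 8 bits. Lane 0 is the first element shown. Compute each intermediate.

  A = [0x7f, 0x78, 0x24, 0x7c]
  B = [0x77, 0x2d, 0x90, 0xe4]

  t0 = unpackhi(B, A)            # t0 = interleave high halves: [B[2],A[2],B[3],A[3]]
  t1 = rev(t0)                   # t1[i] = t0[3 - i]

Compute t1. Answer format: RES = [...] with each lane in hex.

RES = [0x7c, 0xe4, 0x24, 0x90]

→ t0 |90|24|e4|7c|
→ t1 |7c|e4|24|90|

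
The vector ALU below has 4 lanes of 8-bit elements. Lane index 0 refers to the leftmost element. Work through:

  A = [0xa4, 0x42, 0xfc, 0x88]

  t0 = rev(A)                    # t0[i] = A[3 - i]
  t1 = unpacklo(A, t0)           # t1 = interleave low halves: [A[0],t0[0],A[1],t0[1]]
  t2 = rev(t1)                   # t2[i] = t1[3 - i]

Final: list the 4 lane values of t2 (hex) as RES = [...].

→ t0 |88|fc|42|a4|
→ t1 |a4|88|42|fc|
→ t2 |fc|42|88|a4|

RES = [0xfc, 0x42, 0x88, 0xa4]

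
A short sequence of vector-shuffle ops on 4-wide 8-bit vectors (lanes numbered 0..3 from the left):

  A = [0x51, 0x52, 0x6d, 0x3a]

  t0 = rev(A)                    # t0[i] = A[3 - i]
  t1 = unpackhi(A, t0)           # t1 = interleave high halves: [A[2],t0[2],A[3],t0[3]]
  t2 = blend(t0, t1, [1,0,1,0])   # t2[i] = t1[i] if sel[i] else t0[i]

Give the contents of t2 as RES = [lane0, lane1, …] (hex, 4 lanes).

→ t0 |3a|6d|52|51|
→ t1 |6d|52|3a|51|
→ t2 |6d|6d|3a|51|

RES = [ 0x6d  0x6d  0x3a  0x51 ]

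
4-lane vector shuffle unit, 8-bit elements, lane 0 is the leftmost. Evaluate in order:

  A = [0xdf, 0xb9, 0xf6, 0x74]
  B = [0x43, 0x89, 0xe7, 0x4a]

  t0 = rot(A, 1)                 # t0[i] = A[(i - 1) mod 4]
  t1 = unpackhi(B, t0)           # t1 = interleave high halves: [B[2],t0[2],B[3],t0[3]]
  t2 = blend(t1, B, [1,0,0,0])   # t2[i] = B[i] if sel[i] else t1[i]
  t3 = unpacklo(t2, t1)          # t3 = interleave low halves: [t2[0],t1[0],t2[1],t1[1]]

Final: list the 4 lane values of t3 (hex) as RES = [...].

RES = [ 0x43  0xe7  0xb9  0xb9 ]

t0 = [0x74, 0xdf, 0xb9, 0xf6]
t1 = [0xe7, 0xb9, 0x4a, 0xf6]
t2 = [0x43, 0xb9, 0x4a, 0xf6]
t3 = [0x43, 0xe7, 0xb9, 0xb9]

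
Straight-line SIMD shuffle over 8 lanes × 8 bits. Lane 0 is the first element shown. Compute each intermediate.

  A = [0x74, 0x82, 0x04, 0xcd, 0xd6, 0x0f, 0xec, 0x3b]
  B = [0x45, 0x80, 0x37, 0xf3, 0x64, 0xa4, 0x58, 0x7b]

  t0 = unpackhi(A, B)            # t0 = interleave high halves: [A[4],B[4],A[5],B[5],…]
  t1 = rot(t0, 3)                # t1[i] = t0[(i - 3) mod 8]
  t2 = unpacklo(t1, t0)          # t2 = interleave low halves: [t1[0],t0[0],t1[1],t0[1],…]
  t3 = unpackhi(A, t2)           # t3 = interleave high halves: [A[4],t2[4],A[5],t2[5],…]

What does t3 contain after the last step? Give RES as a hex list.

RES = [ 0xd6  0x7b  0x0f  0x0f  0xec  0xd6  0x3b  0xa4 ]

  t0: d6 64 0f a4 ec 58 3b 7b
  t1: 58 3b 7b d6 64 0f a4 ec
  t2: 58 d6 3b 64 7b 0f d6 a4
  t3: d6 7b 0f 0f ec d6 3b a4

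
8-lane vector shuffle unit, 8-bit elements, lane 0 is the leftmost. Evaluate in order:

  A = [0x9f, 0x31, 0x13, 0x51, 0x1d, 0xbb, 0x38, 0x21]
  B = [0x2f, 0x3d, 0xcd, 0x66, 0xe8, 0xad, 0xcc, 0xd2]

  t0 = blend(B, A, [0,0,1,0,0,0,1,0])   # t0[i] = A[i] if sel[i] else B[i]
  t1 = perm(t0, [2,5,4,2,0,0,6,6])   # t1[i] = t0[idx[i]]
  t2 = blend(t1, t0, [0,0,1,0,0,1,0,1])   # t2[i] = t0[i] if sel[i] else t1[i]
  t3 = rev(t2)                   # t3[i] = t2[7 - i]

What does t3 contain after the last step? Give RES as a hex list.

RES = [0xd2, 0x38, 0xad, 0x2f, 0x13, 0x13, 0xad, 0x13]

  t0: 2f 3d 13 66 e8 ad 38 d2
  t1: 13 ad e8 13 2f 2f 38 38
  t2: 13 ad 13 13 2f ad 38 d2
  t3: d2 38 ad 2f 13 13 ad 13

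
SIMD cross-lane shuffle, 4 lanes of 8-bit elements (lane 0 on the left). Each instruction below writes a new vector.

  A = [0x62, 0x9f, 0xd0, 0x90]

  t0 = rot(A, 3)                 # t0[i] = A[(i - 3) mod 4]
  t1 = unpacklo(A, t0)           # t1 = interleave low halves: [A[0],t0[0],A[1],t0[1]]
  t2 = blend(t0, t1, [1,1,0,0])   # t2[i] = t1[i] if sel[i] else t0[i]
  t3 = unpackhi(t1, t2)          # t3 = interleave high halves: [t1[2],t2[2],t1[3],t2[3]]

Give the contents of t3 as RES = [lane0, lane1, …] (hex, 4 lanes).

  t0: 9f d0 90 62
  t1: 62 9f 9f d0
  t2: 62 9f 90 62
  t3: 9f 90 d0 62

RES = [ 0x9f  0x90  0xd0  0x62 ]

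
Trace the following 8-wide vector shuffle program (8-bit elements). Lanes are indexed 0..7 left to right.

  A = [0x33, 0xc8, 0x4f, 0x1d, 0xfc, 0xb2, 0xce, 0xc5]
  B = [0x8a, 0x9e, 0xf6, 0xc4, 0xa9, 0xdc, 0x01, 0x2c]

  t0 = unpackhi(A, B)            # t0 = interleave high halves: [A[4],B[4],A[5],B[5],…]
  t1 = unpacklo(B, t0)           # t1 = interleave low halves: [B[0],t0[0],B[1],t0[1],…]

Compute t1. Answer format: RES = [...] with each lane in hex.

  t0: fc a9 b2 dc ce 01 c5 2c
  t1: 8a fc 9e a9 f6 b2 c4 dc

RES = [ 0x8a  0xfc  0x9e  0xa9  0xf6  0xb2  0xc4  0xdc ]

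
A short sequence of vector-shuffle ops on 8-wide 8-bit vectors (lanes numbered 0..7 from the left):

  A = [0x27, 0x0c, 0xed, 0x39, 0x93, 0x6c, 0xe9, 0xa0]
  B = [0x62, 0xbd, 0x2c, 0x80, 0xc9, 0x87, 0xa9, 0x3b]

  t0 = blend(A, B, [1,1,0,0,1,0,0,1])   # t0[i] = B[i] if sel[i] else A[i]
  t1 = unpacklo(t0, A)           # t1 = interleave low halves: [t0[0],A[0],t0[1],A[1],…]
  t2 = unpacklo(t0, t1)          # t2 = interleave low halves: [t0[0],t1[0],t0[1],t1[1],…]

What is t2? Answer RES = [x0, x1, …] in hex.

RES = [0x62, 0x62, 0xbd, 0x27, 0xed, 0xbd, 0x39, 0x0c]

→ t0 |62|bd|ed|39|c9|6c|e9|3b|
→ t1 |62|27|bd|0c|ed|ed|39|39|
→ t2 |62|62|bd|27|ed|bd|39|0c|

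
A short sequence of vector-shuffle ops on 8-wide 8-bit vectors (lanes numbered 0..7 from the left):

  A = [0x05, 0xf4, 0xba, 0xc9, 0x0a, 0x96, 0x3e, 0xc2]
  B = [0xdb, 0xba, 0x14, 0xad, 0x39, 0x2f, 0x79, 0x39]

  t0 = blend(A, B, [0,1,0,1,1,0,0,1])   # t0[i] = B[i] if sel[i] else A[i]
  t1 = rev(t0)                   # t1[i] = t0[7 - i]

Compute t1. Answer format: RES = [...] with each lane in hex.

→ t0 |05|ba|ba|ad|39|96|3e|39|
→ t1 |39|3e|96|39|ad|ba|ba|05|

RES = [ 0x39  0x3e  0x96  0x39  0xad  0xba  0xba  0x05 ]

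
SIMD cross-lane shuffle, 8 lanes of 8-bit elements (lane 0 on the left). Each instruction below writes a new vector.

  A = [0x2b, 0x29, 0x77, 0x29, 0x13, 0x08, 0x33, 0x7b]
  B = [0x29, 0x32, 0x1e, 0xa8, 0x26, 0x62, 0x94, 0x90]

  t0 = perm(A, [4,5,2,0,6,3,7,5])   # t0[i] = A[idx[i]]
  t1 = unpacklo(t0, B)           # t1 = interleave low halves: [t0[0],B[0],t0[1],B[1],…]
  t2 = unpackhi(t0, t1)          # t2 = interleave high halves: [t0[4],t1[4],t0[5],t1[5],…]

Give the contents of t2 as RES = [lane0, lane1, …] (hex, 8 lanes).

RES = [0x33, 0x77, 0x29, 0x1e, 0x7b, 0x2b, 0x08, 0xa8]

→ t0 |13|08|77|2b|33|29|7b|08|
→ t1 |13|29|08|32|77|1e|2b|a8|
→ t2 |33|77|29|1e|7b|2b|08|a8|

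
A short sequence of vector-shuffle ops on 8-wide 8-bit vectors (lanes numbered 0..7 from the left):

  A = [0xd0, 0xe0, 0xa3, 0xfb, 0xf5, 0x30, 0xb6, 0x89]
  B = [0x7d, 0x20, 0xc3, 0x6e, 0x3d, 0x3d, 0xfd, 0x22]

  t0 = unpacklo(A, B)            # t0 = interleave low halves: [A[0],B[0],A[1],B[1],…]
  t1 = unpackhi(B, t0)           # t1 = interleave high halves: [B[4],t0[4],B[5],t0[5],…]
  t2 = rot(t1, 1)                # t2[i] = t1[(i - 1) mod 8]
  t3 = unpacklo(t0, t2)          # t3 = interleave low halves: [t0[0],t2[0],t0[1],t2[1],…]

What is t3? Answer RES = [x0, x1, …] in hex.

RES = [0xd0, 0x6e, 0x7d, 0x3d, 0xe0, 0xa3, 0x20, 0x3d]

t0 = [0xd0, 0x7d, 0xe0, 0x20, 0xa3, 0xc3, 0xfb, 0x6e]
t1 = [0x3d, 0xa3, 0x3d, 0xc3, 0xfd, 0xfb, 0x22, 0x6e]
t2 = [0x6e, 0x3d, 0xa3, 0x3d, 0xc3, 0xfd, 0xfb, 0x22]
t3 = [0xd0, 0x6e, 0x7d, 0x3d, 0xe0, 0xa3, 0x20, 0x3d]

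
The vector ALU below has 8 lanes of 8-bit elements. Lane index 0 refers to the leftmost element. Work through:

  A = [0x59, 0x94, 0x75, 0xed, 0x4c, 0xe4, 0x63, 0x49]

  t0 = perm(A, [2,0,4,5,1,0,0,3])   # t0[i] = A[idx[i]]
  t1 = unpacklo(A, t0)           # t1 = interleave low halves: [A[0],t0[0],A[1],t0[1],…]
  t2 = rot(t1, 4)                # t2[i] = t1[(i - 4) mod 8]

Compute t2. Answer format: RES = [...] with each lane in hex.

RES = [ 0x75  0x4c  0xed  0xe4  0x59  0x75  0x94  0x59 ]

t0 = [0x75, 0x59, 0x4c, 0xe4, 0x94, 0x59, 0x59, 0xed]
t1 = [0x59, 0x75, 0x94, 0x59, 0x75, 0x4c, 0xed, 0xe4]
t2 = [0x75, 0x4c, 0xed, 0xe4, 0x59, 0x75, 0x94, 0x59]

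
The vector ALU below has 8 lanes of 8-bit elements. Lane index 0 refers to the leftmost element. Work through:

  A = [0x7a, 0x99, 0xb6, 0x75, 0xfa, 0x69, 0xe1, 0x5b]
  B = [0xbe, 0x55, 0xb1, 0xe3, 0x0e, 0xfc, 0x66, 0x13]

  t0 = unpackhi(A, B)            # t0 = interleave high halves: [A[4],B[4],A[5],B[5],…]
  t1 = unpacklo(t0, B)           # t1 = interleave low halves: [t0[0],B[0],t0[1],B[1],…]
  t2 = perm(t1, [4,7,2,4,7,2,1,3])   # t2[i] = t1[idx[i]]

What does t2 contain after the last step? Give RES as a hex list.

RES = [ 0x69  0xe3  0x0e  0x69  0xe3  0x0e  0xbe  0x55 ]

  t0: fa 0e 69 fc e1 66 5b 13
  t1: fa be 0e 55 69 b1 fc e3
  t2: 69 e3 0e 69 e3 0e be 55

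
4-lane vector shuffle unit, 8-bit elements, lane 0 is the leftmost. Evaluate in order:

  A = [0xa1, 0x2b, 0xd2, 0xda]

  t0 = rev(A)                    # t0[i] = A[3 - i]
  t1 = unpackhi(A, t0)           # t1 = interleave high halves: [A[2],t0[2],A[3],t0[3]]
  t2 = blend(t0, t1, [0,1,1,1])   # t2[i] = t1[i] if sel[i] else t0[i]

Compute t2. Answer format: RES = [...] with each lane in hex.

RES = [ 0xda  0x2b  0xda  0xa1 ]

t0 = [0xda, 0xd2, 0x2b, 0xa1]
t1 = [0xd2, 0x2b, 0xda, 0xa1]
t2 = [0xda, 0x2b, 0xda, 0xa1]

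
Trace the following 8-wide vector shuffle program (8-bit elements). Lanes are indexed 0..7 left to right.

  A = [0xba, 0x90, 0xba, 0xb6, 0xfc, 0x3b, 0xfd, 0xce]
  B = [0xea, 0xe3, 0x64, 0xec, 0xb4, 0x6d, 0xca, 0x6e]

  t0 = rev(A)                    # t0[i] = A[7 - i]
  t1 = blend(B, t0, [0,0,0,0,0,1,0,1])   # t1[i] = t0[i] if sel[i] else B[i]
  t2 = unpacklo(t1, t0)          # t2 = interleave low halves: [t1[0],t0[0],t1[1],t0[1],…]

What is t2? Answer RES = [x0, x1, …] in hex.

RES = [0xea, 0xce, 0xe3, 0xfd, 0x64, 0x3b, 0xec, 0xfc]

t0 = [0xce, 0xfd, 0x3b, 0xfc, 0xb6, 0xba, 0x90, 0xba]
t1 = [0xea, 0xe3, 0x64, 0xec, 0xb4, 0xba, 0xca, 0xba]
t2 = [0xea, 0xce, 0xe3, 0xfd, 0x64, 0x3b, 0xec, 0xfc]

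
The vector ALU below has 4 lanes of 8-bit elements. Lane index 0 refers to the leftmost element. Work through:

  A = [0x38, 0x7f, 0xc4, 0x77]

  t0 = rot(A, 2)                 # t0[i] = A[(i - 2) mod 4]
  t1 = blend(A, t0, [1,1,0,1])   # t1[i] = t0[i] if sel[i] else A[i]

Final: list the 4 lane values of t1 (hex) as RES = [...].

→ t0 |c4|77|38|7f|
→ t1 |c4|77|c4|7f|

RES = [0xc4, 0x77, 0xc4, 0x7f]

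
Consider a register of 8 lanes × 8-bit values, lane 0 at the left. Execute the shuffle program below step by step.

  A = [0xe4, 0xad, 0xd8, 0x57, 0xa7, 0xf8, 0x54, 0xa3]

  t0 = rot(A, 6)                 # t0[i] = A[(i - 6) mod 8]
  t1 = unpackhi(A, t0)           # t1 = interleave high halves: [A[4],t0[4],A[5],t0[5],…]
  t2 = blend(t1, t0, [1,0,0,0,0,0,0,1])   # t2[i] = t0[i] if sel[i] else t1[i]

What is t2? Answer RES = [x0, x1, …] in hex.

RES = [0xd8, 0x54, 0xf8, 0xa3, 0x54, 0xe4, 0xa3, 0xad]

t0 = [0xd8, 0x57, 0xa7, 0xf8, 0x54, 0xa3, 0xe4, 0xad]
t1 = [0xa7, 0x54, 0xf8, 0xa3, 0x54, 0xe4, 0xa3, 0xad]
t2 = [0xd8, 0x54, 0xf8, 0xa3, 0x54, 0xe4, 0xa3, 0xad]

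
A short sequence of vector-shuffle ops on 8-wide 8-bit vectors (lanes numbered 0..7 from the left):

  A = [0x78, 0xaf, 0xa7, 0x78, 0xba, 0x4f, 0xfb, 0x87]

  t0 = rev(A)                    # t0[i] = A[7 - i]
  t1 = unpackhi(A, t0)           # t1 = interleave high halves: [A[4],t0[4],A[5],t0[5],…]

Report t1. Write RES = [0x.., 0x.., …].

→ t0 |87|fb|4f|ba|78|a7|af|78|
→ t1 |ba|78|4f|a7|fb|af|87|78|

RES = [ 0xba  0x78  0x4f  0xa7  0xfb  0xaf  0x87  0x78 ]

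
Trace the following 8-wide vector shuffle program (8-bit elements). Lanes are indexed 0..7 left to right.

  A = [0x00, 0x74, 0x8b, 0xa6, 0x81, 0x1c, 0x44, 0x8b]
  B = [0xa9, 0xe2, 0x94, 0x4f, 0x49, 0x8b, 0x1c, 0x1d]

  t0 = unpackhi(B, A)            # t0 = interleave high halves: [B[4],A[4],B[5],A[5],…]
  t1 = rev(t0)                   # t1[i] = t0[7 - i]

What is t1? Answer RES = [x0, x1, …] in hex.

t0 = [0x49, 0x81, 0x8b, 0x1c, 0x1c, 0x44, 0x1d, 0x8b]
t1 = [0x8b, 0x1d, 0x44, 0x1c, 0x1c, 0x8b, 0x81, 0x49]

RES = [0x8b, 0x1d, 0x44, 0x1c, 0x1c, 0x8b, 0x81, 0x49]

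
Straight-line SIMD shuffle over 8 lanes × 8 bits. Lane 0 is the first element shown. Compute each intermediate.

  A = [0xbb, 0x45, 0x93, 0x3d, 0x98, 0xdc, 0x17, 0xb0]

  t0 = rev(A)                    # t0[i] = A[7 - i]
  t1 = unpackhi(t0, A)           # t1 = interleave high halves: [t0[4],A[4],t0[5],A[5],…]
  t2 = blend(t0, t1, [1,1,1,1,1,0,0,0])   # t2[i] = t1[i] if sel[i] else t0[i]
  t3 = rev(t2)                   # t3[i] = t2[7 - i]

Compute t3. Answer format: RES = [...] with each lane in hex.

t0 = [0xb0, 0x17, 0xdc, 0x98, 0x3d, 0x93, 0x45, 0xbb]
t1 = [0x3d, 0x98, 0x93, 0xdc, 0x45, 0x17, 0xbb, 0xb0]
t2 = [0x3d, 0x98, 0x93, 0xdc, 0x45, 0x93, 0x45, 0xbb]
t3 = [0xbb, 0x45, 0x93, 0x45, 0xdc, 0x93, 0x98, 0x3d]

RES = [0xbb, 0x45, 0x93, 0x45, 0xdc, 0x93, 0x98, 0x3d]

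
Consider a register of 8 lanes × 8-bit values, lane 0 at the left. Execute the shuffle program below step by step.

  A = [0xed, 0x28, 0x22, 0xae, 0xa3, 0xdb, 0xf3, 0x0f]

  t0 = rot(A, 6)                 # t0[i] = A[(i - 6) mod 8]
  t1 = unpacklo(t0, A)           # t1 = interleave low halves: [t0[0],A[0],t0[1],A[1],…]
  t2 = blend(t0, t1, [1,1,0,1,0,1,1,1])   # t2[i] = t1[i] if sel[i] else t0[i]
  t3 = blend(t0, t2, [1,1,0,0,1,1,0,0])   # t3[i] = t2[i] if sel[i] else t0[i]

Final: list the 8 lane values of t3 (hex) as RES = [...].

→ t0 |22|ae|a3|db|f3|0f|ed|28|
→ t1 |22|ed|ae|28|a3|22|db|ae|
→ t2 |22|ed|a3|28|f3|22|db|ae|
→ t3 |22|ed|a3|db|f3|22|ed|28|

RES = [ 0x22  0xed  0xa3  0xdb  0xf3  0x22  0xed  0x28 ]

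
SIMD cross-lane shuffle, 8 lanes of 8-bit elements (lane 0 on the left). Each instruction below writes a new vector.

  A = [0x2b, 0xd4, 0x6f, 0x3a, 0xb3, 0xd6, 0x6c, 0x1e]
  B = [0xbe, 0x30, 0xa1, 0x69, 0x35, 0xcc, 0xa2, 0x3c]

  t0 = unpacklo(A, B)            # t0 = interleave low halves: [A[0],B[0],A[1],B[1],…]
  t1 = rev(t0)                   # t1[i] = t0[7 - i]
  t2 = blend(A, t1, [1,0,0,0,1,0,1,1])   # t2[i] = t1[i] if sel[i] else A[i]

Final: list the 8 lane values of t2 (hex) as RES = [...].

t0 = [0x2b, 0xbe, 0xd4, 0x30, 0x6f, 0xa1, 0x3a, 0x69]
t1 = [0x69, 0x3a, 0xa1, 0x6f, 0x30, 0xd4, 0xbe, 0x2b]
t2 = [0x69, 0xd4, 0x6f, 0x3a, 0x30, 0xd6, 0xbe, 0x2b]

RES = [0x69, 0xd4, 0x6f, 0x3a, 0x30, 0xd6, 0xbe, 0x2b]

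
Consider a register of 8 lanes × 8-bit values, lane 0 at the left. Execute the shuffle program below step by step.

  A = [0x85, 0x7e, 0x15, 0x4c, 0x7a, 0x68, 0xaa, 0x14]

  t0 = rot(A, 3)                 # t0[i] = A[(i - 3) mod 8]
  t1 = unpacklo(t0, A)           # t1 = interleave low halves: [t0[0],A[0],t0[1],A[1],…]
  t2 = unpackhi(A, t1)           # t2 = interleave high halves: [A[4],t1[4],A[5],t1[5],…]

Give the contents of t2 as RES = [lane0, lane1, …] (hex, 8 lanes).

t0 = [0x68, 0xaa, 0x14, 0x85, 0x7e, 0x15, 0x4c, 0x7a]
t1 = [0x68, 0x85, 0xaa, 0x7e, 0x14, 0x15, 0x85, 0x4c]
t2 = [0x7a, 0x14, 0x68, 0x15, 0xaa, 0x85, 0x14, 0x4c]

RES = [ 0x7a  0x14  0x68  0x15  0xaa  0x85  0x14  0x4c ]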